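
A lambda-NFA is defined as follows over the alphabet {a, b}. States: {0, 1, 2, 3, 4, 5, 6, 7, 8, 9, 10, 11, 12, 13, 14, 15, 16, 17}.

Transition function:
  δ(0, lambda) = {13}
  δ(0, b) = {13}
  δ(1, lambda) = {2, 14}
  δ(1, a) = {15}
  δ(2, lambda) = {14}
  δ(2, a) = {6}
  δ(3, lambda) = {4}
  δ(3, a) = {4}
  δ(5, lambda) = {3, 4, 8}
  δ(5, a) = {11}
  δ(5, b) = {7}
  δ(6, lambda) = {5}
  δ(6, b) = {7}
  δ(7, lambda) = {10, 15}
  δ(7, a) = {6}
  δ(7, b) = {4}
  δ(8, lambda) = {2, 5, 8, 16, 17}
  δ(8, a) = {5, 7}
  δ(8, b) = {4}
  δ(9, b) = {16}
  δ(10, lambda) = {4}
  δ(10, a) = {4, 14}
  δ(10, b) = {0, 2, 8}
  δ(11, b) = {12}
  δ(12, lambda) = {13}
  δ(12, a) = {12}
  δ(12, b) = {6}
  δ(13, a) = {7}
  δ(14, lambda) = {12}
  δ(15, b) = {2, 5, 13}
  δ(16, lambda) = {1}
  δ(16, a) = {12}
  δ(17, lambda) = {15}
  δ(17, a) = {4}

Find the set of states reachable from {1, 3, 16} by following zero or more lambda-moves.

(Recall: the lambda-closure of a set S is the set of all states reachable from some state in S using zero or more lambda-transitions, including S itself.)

Start with {1, 3, 16}.
From 1 via lambda: add 2, 14.
From 3 via lambda: add 4.
From 14 via lambda: add 12.
From 12 via lambda: add 13.
No new states can be added; the closed set is {1, 2, 3, 4, 12, 13, 14, 16}.

{1, 2, 3, 4, 12, 13, 14, 16}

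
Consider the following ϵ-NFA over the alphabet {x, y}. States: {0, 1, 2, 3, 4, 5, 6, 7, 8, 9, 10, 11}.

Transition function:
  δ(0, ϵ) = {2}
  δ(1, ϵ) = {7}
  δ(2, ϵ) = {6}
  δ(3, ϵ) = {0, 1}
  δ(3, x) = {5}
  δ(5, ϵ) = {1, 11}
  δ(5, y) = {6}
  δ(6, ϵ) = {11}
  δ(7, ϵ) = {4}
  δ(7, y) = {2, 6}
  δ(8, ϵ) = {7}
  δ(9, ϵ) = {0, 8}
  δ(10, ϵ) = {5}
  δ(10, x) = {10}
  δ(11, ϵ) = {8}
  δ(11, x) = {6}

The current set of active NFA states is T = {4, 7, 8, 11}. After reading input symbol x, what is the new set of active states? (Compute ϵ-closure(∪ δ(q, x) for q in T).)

11 on x → {6}.
No x-transition from 4, 7, 8.
Union after reading x: {6}.
Now take the ϵ-closure:
From 6 via ϵ: add 11.
From 11 via ϵ: add 8.
From 8 via ϵ: add 7.
From 7 via ϵ: add 4.
No new states can be added; the closed set is {4, 6, 7, 8, 11}.

{4, 6, 7, 8, 11}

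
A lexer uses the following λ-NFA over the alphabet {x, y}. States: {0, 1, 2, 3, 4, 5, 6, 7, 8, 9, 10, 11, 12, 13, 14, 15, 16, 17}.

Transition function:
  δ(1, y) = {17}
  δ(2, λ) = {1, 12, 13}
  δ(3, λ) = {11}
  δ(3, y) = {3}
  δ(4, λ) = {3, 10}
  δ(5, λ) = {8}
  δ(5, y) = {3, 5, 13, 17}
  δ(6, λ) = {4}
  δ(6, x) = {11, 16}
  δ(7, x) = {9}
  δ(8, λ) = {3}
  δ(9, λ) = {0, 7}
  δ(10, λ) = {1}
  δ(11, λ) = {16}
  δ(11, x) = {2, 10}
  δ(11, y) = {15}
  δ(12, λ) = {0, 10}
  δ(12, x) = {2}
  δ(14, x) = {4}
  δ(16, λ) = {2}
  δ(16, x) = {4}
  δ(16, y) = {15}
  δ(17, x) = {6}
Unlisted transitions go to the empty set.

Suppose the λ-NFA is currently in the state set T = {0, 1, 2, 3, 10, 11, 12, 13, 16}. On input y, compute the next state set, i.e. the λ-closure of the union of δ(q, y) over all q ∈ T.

{0, 1, 2, 3, 10, 11, 12, 13, 15, 16, 17}

1 on y → {17}.
3 on y → {3}.
11 on y → {15}.
16 on y → {15}.
No y-transition from 0, 2, 10, 12, 13.
Union after reading y: {3, 15, 17}.
Now take the λ-closure:
From 3 via λ: add 11.
From 11 via λ: add 16.
From 16 via λ: add 2.
From 2 via λ: add 1, 12, 13.
From 12 via λ: add 0, 10.
No new states can be added; the closed set is {0, 1, 2, 3, 10, 11, 12, 13, 15, 16, 17}.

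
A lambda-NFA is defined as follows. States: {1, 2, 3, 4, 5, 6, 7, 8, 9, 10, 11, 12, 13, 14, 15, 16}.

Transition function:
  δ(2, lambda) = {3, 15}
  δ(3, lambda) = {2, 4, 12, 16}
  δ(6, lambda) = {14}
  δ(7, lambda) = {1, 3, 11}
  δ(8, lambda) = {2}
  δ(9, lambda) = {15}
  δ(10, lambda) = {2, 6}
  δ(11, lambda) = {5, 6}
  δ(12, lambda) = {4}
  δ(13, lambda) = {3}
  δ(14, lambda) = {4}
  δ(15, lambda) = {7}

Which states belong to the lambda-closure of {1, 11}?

Start with {1, 11}.
From 11 via lambda: add 5, 6.
From 6 via lambda: add 14.
From 14 via lambda: add 4.
No new states can be added; the closed set is {1, 4, 5, 6, 11, 14}.

{1, 4, 5, 6, 11, 14}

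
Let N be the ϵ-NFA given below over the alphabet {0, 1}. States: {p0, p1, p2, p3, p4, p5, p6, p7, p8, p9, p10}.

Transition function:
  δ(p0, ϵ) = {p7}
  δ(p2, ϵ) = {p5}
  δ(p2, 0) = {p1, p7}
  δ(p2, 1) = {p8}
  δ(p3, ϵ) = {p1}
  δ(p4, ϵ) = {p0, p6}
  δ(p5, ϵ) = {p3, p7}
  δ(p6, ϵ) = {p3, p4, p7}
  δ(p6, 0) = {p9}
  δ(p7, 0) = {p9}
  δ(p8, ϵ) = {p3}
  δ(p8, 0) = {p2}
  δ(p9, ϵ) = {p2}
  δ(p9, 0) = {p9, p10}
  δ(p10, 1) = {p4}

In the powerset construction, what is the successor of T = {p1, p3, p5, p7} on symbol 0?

{p1, p2, p3, p5, p7, p9}

p7 on 0 → {p9}.
No 0-transition from p1, p3, p5.
Union after reading 0: {p9}.
Now take the ϵ-closure:
From p9 via ϵ: add p2.
From p2 via ϵ: add p5.
From p5 via ϵ: add p3, p7.
From p3 via ϵ: add p1.
No new states can be added; the closed set is {p1, p2, p3, p5, p7, p9}.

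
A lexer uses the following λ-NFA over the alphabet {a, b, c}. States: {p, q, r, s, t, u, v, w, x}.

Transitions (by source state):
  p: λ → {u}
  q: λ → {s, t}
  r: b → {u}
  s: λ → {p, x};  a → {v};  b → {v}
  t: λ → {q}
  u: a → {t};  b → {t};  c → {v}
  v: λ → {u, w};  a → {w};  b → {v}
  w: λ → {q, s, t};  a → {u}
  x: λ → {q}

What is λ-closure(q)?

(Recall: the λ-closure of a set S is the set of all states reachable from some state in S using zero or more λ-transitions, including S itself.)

Start with {q}.
From q via λ: add s, t.
From s via λ: add p, x.
From p via λ: add u.
No new states can be added; the closed set is {p, q, s, t, u, x}.

{p, q, s, t, u, x}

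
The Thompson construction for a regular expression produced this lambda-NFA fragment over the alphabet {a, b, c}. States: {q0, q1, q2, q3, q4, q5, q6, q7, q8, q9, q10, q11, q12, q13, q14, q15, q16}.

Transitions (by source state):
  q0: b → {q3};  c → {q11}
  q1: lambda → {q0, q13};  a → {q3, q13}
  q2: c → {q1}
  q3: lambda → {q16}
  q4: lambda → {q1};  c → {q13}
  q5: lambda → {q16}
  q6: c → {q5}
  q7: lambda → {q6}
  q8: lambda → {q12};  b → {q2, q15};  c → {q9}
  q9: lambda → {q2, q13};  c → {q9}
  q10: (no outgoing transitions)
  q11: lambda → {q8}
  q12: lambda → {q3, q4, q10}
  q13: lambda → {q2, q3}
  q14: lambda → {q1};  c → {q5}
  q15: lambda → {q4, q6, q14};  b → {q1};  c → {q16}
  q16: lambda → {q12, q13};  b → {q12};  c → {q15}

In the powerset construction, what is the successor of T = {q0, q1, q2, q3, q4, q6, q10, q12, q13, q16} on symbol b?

{q0, q1, q2, q3, q4, q10, q12, q13, q16}

q0 on b → {q3}.
q16 on b → {q12}.
No b-transition from q1, q2, q3, q4, q6, q10, q12, q13.
Union after reading b: {q3, q12}.
Now take the lambda-closure:
From q3 via lambda: add q16.
From q12 via lambda: add q4, q10.
From q4 via lambda: add q1.
From q16 via lambda: add q13.
From q1 via lambda: add q0.
From q13 via lambda: add q2.
No new states can be added; the closed set is {q0, q1, q2, q3, q4, q10, q12, q13, q16}.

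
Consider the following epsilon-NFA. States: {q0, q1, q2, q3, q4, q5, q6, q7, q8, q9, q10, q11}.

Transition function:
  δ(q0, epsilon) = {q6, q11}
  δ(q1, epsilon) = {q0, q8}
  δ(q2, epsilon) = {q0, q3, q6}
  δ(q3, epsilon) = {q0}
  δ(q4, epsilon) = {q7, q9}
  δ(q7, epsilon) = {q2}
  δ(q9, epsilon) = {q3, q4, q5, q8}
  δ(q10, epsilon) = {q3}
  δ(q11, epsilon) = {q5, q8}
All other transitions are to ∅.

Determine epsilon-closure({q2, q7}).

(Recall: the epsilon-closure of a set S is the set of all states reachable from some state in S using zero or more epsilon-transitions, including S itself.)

Start with {q2, q7}.
From q2 via epsilon: add q0, q3, q6.
From q0 via epsilon: add q11.
From q11 via epsilon: add q5, q8.
No new states can be added; the closed set is {q0, q2, q3, q5, q6, q7, q8, q11}.

{q0, q2, q3, q5, q6, q7, q8, q11}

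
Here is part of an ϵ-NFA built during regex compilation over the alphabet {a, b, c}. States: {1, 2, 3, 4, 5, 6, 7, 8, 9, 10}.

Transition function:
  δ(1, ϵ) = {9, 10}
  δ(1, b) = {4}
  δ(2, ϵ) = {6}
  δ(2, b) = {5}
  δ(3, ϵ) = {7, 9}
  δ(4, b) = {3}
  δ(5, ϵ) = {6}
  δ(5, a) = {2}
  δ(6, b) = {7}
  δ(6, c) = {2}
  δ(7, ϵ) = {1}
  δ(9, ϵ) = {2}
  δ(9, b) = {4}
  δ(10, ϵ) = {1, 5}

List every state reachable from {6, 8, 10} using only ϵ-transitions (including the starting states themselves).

{1, 2, 5, 6, 8, 9, 10}

Start with {6, 8, 10}.
From 10 via ϵ: add 1, 5.
From 1 via ϵ: add 9.
From 9 via ϵ: add 2.
No new states can be added; the closed set is {1, 2, 5, 6, 8, 9, 10}.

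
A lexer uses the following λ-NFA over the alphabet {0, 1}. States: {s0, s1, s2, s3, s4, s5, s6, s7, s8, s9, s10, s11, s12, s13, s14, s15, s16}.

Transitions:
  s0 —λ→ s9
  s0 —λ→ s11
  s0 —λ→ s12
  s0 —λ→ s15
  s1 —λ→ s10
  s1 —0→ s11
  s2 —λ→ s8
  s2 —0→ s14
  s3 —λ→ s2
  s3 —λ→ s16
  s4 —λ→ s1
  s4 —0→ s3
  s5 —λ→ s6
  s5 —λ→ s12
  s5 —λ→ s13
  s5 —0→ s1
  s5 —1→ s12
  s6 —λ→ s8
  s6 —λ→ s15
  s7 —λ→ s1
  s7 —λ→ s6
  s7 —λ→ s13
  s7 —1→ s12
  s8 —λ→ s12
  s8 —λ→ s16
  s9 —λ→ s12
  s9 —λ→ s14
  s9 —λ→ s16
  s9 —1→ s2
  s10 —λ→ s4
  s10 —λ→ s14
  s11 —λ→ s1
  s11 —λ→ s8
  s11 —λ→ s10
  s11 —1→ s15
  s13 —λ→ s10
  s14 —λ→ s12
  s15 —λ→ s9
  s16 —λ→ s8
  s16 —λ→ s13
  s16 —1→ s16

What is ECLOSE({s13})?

Start with {s13}.
From s13 via λ: add s10.
From s10 via λ: add s4, s14.
From s4 via λ: add s1.
From s14 via λ: add s12.
No new states can be added; the closed set is {s1, s4, s10, s12, s13, s14}.

{s1, s4, s10, s12, s13, s14}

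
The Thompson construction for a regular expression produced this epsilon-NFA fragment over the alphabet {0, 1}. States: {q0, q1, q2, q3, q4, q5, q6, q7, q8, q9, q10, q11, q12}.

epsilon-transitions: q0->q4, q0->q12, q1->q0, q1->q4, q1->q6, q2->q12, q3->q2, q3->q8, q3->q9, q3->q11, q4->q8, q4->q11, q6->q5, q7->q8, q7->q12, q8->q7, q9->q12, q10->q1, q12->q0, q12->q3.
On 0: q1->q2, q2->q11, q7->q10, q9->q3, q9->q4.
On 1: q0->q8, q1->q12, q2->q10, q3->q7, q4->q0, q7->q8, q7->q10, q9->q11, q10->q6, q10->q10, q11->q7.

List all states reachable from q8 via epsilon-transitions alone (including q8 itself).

Start with {q8}.
From q8 via epsilon: add q7.
From q7 via epsilon: add q12.
From q12 via epsilon: add q0, q3.
From q0 via epsilon: add q4.
From q3 via epsilon: add q2, q9, q11.
No new states can be added; the closed set is {q0, q2, q3, q4, q7, q8, q9, q11, q12}.

{q0, q2, q3, q4, q7, q8, q9, q11, q12}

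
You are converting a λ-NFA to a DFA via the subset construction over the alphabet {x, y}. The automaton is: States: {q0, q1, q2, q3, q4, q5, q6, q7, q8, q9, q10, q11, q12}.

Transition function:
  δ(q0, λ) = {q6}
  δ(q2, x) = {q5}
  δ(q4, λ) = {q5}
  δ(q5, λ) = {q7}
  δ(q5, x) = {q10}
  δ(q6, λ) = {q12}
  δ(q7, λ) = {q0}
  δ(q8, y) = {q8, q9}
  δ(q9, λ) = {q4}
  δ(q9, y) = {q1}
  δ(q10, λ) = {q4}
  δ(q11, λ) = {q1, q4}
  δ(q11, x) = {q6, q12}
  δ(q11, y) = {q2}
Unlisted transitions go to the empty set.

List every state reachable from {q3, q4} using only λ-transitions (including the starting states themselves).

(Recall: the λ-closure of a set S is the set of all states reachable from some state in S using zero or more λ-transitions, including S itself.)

{q0, q3, q4, q5, q6, q7, q12}

Start with {q3, q4}.
From q4 via λ: add q5.
From q5 via λ: add q7.
From q7 via λ: add q0.
From q0 via λ: add q6.
From q6 via λ: add q12.
No new states can be added; the closed set is {q0, q3, q4, q5, q6, q7, q12}.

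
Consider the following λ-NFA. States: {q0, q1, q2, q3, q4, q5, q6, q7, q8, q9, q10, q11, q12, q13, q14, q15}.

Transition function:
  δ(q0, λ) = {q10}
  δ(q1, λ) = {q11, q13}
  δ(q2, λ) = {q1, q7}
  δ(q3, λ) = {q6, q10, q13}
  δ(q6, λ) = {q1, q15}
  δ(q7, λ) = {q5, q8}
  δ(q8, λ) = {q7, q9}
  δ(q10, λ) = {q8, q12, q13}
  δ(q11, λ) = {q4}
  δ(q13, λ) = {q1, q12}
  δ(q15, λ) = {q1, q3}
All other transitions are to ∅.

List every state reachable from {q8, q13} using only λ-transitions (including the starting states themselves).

{q1, q4, q5, q7, q8, q9, q11, q12, q13}

Start with {q8, q13}.
From q8 via λ: add q7, q9.
From q13 via λ: add q1, q12.
From q1 via λ: add q11.
From q7 via λ: add q5.
From q11 via λ: add q4.
No new states can be added; the closed set is {q1, q4, q5, q7, q8, q9, q11, q12, q13}.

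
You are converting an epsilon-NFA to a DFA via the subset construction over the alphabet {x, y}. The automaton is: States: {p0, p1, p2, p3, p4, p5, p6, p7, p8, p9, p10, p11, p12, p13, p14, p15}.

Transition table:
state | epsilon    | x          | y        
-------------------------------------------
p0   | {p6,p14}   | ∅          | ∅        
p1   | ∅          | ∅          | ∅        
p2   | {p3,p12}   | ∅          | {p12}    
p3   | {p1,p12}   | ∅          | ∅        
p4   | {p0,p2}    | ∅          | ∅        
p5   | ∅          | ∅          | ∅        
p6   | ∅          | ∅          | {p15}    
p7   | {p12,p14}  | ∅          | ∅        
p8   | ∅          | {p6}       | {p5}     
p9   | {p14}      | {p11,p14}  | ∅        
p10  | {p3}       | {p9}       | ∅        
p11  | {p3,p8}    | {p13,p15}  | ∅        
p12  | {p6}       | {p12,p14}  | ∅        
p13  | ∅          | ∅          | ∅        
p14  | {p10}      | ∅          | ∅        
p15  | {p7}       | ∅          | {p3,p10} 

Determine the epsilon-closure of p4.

Start with {p4}.
From p4 via epsilon: add p0, p2.
From p0 via epsilon: add p6, p14.
From p2 via epsilon: add p3, p12.
From p3 via epsilon: add p1.
From p14 via epsilon: add p10.
No new states can be added; the closed set is {p0, p1, p2, p3, p4, p6, p10, p12, p14}.

{p0, p1, p2, p3, p4, p6, p10, p12, p14}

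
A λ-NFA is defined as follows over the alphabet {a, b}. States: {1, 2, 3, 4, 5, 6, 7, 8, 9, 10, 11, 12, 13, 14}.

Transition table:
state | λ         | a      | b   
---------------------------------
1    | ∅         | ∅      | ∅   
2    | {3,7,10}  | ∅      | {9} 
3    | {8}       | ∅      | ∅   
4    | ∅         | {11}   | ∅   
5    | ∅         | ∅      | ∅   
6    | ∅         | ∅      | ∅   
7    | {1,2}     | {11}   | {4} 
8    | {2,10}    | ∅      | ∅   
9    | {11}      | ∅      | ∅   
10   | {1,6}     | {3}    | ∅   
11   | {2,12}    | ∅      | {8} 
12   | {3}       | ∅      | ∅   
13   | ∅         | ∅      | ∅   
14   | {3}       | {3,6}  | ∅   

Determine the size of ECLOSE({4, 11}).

Start with {4, 11}.
From 11 via λ: add 2, 12.
From 2 via λ: add 3, 7, 10.
From 3 via λ: add 8.
From 7 via λ: add 1.
From 10 via λ: add 6.
λ-closure = {1, 2, 3, 4, 6, 7, 8, 10, 11, 12}, which has 10 states.

10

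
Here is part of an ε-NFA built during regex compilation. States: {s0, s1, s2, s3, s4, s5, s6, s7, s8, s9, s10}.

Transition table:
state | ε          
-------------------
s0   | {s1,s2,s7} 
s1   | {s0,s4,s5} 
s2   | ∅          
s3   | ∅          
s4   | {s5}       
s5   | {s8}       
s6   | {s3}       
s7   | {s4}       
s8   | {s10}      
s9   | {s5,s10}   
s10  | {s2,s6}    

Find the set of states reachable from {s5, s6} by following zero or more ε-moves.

Start with {s5, s6}.
From s5 via ε: add s8.
From s6 via ε: add s3.
From s8 via ε: add s10.
From s10 via ε: add s2.
No new states can be added; the closed set is {s2, s3, s5, s6, s8, s10}.

{s2, s3, s5, s6, s8, s10}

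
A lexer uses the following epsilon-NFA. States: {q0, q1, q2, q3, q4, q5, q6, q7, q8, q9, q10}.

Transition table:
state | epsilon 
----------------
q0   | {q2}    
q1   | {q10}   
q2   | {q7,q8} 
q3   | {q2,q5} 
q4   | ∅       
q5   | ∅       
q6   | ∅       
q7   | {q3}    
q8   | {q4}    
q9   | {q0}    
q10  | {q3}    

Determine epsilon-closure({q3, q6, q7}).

{q2, q3, q4, q5, q6, q7, q8}

Start with {q3, q6, q7}.
From q3 via epsilon: add q2, q5.
From q2 via epsilon: add q8.
From q8 via epsilon: add q4.
No new states can be added; the closed set is {q2, q3, q4, q5, q6, q7, q8}.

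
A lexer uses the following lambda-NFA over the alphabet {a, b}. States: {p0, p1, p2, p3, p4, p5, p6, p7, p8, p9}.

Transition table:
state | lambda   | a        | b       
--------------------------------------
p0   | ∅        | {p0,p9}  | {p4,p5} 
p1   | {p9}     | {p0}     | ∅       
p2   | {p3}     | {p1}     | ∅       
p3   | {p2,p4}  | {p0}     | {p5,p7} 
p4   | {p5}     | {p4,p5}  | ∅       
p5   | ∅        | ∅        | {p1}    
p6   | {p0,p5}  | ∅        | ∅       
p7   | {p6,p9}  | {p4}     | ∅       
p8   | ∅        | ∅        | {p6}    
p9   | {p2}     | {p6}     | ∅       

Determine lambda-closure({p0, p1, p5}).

{p0, p1, p2, p3, p4, p5, p9}

Start with {p0, p1, p5}.
From p1 via lambda: add p9.
From p9 via lambda: add p2.
From p2 via lambda: add p3.
From p3 via lambda: add p4.
No new states can be added; the closed set is {p0, p1, p2, p3, p4, p5, p9}.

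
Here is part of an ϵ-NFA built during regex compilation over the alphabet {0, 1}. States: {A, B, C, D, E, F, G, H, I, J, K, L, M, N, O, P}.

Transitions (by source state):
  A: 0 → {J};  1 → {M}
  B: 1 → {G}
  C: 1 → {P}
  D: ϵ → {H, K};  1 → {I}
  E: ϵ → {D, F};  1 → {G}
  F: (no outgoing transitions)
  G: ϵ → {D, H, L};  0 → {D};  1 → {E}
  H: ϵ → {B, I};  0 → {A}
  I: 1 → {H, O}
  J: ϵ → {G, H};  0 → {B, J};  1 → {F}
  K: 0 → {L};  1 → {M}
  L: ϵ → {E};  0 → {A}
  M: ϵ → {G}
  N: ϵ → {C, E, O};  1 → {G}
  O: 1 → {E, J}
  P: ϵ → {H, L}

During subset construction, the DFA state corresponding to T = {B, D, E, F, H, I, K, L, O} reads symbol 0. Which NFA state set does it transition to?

{A, B, D, E, F, H, I, K, L}

H on 0 → {A}.
K on 0 → {L}.
L on 0 → {A}.
No 0-transition from B, D, E, F, I, O.
Union after reading 0: {A, L}.
Now take the ϵ-closure:
From L via ϵ: add E.
From E via ϵ: add D, F.
From D via ϵ: add H, K.
From H via ϵ: add B, I.
No new states can be added; the closed set is {A, B, D, E, F, H, I, K, L}.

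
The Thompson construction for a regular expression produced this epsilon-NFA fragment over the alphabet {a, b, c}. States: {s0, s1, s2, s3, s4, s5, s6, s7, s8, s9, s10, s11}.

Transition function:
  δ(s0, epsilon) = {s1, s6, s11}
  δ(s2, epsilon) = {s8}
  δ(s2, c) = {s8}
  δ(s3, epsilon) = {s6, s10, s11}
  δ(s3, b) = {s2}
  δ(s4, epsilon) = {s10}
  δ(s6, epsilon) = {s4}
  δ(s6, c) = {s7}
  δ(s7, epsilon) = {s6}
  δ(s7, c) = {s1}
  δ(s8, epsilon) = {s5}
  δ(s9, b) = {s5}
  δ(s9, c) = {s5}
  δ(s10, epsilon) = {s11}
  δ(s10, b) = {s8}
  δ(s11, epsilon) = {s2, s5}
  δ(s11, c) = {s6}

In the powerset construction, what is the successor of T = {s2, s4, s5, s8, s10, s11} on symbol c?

s2 on c → {s8}.
s11 on c → {s6}.
No c-transition from s4, s5, s8, s10.
Union after reading c: {s6, s8}.
Now take the epsilon-closure:
From s6 via epsilon: add s4.
From s8 via epsilon: add s5.
From s4 via epsilon: add s10.
From s10 via epsilon: add s11.
From s11 via epsilon: add s2.
No new states can be added; the closed set is {s2, s4, s5, s6, s8, s10, s11}.

{s2, s4, s5, s6, s8, s10, s11}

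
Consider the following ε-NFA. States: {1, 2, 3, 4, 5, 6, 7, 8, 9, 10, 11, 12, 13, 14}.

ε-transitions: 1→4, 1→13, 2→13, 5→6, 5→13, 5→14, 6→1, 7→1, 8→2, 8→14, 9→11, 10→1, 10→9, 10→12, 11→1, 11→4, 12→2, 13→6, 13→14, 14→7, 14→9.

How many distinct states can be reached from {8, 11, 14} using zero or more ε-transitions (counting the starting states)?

Start with {8, 11, 14}.
From 8 via ε: add 2.
From 11 via ε: add 1, 4.
From 14 via ε: add 7, 9.
From 1 via ε: add 13.
From 13 via ε: add 6.
ε-closure = {1, 2, 4, 6, 7, 8, 9, 11, 13, 14}, which has 10 states.

10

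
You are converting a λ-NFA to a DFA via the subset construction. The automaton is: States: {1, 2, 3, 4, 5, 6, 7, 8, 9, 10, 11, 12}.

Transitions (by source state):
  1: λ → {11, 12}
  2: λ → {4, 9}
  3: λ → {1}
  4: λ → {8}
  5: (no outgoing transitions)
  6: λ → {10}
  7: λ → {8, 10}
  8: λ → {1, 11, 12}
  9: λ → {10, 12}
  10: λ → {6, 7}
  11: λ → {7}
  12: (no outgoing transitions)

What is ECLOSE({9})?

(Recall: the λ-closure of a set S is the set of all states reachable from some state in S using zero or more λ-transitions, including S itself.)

{1, 6, 7, 8, 9, 10, 11, 12}

Start with {9}.
From 9 via λ: add 10, 12.
From 10 via λ: add 6, 7.
From 7 via λ: add 8.
From 8 via λ: add 1, 11.
No new states can be added; the closed set is {1, 6, 7, 8, 9, 10, 11, 12}.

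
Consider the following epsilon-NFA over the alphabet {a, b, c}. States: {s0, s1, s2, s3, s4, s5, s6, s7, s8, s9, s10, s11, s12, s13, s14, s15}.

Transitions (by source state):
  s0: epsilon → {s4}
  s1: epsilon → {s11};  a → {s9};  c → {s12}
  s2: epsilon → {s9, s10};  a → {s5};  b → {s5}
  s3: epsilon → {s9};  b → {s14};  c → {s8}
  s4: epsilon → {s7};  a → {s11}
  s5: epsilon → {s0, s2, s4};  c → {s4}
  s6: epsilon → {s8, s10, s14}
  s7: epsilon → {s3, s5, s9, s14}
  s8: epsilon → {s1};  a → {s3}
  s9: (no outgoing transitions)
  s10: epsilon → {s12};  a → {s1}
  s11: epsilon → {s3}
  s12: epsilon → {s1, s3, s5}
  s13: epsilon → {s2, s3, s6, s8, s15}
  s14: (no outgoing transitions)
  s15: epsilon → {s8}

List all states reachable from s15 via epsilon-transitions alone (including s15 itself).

Start with {s15}.
From s15 via epsilon: add s8.
From s8 via epsilon: add s1.
From s1 via epsilon: add s11.
From s11 via epsilon: add s3.
From s3 via epsilon: add s9.
No new states can be added; the closed set is {s1, s3, s8, s9, s11, s15}.

{s1, s3, s8, s9, s11, s15}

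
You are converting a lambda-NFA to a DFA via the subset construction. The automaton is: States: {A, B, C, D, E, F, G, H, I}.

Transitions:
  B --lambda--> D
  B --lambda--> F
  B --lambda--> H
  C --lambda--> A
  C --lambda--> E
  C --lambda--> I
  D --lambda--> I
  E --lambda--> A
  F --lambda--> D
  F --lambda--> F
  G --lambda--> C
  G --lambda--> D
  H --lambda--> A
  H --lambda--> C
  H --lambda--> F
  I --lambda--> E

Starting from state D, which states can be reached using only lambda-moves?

Start with {D}.
From D via lambda: add I.
From I via lambda: add E.
From E via lambda: add A.
No new states can be added; the closed set is {A, D, E, I}.

{A, D, E, I}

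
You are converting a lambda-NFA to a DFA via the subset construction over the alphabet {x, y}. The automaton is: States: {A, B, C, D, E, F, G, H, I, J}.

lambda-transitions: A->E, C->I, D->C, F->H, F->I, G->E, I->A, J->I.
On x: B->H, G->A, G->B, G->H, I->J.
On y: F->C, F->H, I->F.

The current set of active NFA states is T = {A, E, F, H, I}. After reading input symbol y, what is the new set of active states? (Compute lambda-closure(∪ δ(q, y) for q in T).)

F on y → {C, H}.
I on y → {F}.
No y-transition from A, E, H.
Union after reading y: {C, F, H}.
Now take the lambda-closure:
From C via lambda: add I.
From I via lambda: add A.
From A via lambda: add E.
No new states can be added; the closed set is {A, C, E, F, H, I}.

{A, C, E, F, H, I}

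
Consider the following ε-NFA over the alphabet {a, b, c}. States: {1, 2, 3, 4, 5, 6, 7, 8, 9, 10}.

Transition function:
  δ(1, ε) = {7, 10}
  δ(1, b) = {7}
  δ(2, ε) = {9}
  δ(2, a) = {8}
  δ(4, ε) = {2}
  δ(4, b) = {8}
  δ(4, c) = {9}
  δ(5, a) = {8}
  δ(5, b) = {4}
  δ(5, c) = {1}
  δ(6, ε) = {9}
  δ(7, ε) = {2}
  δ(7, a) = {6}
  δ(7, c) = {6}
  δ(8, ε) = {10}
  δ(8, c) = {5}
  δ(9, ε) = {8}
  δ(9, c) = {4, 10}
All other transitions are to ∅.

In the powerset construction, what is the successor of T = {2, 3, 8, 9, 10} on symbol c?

{2, 4, 5, 8, 9, 10}

8 on c → {5}.
9 on c → {4, 10}.
No c-transition from 2, 3, 10.
Union after reading c: {4, 5, 10}.
Now take the ε-closure:
From 4 via ε: add 2.
From 2 via ε: add 9.
From 9 via ε: add 8.
No new states can be added; the closed set is {2, 4, 5, 8, 9, 10}.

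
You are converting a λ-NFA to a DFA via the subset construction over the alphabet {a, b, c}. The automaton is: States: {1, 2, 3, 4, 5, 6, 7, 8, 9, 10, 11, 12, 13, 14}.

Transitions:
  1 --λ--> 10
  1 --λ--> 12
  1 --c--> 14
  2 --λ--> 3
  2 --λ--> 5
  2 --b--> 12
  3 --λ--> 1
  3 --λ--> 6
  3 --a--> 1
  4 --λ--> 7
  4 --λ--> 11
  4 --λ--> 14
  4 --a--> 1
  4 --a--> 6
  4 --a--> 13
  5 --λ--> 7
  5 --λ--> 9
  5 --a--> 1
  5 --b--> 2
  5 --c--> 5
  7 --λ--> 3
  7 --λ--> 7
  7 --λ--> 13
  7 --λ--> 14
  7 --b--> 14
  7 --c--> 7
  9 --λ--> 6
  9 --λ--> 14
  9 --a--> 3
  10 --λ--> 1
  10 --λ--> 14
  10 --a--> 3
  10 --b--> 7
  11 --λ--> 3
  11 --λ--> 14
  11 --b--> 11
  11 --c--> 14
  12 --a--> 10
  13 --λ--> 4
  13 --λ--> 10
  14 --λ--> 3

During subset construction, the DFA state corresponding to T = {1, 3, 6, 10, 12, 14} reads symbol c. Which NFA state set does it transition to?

1 on c → {14}.
No c-transition from 3, 6, 10, 12, 14.
Union after reading c: {14}.
Now take the λ-closure:
From 14 via λ: add 3.
From 3 via λ: add 1, 6.
From 1 via λ: add 10, 12.
No new states can be added; the closed set is {1, 3, 6, 10, 12, 14}.

{1, 3, 6, 10, 12, 14}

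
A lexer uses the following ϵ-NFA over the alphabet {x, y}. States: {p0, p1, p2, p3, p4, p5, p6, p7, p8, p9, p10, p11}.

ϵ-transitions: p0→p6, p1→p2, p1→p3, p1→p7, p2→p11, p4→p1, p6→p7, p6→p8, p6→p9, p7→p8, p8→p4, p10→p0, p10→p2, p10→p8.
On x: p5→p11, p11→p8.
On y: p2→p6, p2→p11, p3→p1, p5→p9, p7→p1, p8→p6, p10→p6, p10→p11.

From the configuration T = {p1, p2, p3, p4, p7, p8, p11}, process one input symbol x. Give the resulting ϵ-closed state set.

{p1, p2, p3, p4, p7, p8, p11}

p11 on x → {p8}.
No x-transition from p1, p2, p3, p4, p7, p8.
Union after reading x: {p8}.
Now take the ϵ-closure:
From p8 via ϵ: add p4.
From p4 via ϵ: add p1.
From p1 via ϵ: add p2, p3, p7.
From p2 via ϵ: add p11.
No new states can be added; the closed set is {p1, p2, p3, p4, p7, p8, p11}.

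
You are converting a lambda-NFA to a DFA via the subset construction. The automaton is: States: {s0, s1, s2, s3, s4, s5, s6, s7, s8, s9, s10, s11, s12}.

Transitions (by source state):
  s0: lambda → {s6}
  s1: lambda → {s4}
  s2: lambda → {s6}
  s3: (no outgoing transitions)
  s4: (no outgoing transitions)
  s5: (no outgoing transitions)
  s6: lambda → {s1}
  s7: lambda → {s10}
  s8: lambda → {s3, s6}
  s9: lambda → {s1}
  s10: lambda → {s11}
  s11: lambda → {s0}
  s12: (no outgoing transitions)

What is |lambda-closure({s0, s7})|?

Start with {s0, s7}.
From s0 via lambda: add s6.
From s7 via lambda: add s10.
From s6 via lambda: add s1.
From s10 via lambda: add s11.
From s1 via lambda: add s4.
lambda-closure = {s0, s1, s4, s6, s7, s10, s11}, which has 7 states.

7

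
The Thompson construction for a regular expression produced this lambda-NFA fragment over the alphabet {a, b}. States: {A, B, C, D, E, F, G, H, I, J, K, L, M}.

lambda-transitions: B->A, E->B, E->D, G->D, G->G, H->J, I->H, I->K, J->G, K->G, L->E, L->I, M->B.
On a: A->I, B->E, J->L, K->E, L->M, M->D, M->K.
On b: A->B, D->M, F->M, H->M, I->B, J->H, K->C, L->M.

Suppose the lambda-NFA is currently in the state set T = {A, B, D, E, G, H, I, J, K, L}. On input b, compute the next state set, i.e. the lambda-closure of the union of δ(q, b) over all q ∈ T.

{A, B, C, D, G, H, J, M}

A on b → {B}.
D on b → {M}.
H on b → {M}.
I on b → {B}.
J on b → {H}.
K on b → {C}.
L on b → {M}.
No b-transition from B, E, G.
Union after reading b: {B, C, H, M}.
Now take the lambda-closure:
From B via lambda: add A.
From H via lambda: add J.
From J via lambda: add G.
From G via lambda: add D.
No new states can be added; the closed set is {A, B, C, D, G, H, J, M}.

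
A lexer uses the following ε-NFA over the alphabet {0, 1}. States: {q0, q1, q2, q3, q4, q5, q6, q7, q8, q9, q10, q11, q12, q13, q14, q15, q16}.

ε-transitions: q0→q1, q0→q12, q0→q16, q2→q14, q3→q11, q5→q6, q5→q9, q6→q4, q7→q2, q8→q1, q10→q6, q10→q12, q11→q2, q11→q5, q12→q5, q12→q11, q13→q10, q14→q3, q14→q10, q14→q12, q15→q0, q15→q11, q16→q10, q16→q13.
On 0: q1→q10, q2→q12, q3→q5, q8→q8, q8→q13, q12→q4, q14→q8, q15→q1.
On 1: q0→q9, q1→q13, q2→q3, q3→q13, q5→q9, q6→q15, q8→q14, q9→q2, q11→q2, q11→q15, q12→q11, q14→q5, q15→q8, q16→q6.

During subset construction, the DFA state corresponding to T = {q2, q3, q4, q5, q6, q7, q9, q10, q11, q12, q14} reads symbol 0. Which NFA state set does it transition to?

q2 on 0 → {q12}.
q3 on 0 → {q5}.
q12 on 0 → {q4}.
q14 on 0 → {q8}.
No 0-transition from q4, q5, q6, q7, q9, q10, q11.
Union after reading 0: {q4, q5, q8, q12}.
Now take the ε-closure:
From q5 via ε: add q6, q9.
From q8 via ε: add q1.
From q12 via ε: add q11.
From q11 via ε: add q2.
From q2 via ε: add q14.
From q14 via ε: add q3, q10.
No new states can be added; the closed set is {q1, q2, q3, q4, q5, q6, q8, q9, q10, q11, q12, q14}.

{q1, q2, q3, q4, q5, q6, q8, q9, q10, q11, q12, q14}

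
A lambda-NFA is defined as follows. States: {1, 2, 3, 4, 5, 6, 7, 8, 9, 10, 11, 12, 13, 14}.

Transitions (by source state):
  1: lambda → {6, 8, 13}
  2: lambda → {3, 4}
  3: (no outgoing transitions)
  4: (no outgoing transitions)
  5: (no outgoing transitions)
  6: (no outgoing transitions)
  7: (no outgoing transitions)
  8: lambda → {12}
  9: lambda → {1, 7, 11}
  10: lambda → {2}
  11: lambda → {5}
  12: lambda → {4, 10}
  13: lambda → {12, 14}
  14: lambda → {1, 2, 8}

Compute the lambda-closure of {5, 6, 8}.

{2, 3, 4, 5, 6, 8, 10, 12}

Start with {5, 6, 8}.
From 8 via lambda: add 12.
From 12 via lambda: add 4, 10.
From 10 via lambda: add 2.
From 2 via lambda: add 3.
No new states can be added; the closed set is {2, 3, 4, 5, 6, 8, 10, 12}.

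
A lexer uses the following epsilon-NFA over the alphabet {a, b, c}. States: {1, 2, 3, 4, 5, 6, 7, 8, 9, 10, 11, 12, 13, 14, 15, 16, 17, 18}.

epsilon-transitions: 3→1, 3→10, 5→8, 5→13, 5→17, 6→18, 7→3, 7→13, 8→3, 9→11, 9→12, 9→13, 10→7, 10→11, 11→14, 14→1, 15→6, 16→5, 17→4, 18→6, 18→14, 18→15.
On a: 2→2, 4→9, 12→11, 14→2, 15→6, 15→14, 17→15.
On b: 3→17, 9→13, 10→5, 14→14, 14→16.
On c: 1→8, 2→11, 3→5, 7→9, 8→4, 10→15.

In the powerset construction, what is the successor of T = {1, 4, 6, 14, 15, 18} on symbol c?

{1, 3, 7, 8, 10, 11, 13, 14}

1 on c → {8}.
No c-transition from 4, 6, 14, 15, 18.
Union after reading c: {8}.
Now take the epsilon-closure:
From 8 via epsilon: add 3.
From 3 via epsilon: add 1, 10.
From 10 via epsilon: add 7, 11.
From 7 via epsilon: add 13.
From 11 via epsilon: add 14.
No new states can be added; the closed set is {1, 3, 7, 8, 10, 11, 13, 14}.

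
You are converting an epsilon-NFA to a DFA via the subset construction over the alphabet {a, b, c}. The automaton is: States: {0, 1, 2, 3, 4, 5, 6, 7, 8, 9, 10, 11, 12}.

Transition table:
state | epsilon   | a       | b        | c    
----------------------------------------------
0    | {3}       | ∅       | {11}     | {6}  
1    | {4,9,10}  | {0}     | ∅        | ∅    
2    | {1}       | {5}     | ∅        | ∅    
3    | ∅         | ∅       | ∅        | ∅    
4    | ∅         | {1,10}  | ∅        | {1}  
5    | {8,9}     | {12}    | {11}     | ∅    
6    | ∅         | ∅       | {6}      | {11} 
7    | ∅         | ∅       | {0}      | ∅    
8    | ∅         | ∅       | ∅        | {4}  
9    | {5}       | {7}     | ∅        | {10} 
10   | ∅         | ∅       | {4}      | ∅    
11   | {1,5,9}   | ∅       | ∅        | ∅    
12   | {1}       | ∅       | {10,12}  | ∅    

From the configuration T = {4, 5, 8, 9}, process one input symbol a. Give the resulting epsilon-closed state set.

{1, 4, 5, 7, 8, 9, 10, 12}

4 on a → {1, 10}.
5 on a → {12}.
9 on a → {7}.
No a-transition from 8.
Union after reading a: {1, 7, 10, 12}.
Now take the epsilon-closure:
From 1 via epsilon: add 4, 9.
From 9 via epsilon: add 5.
From 5 via epsilon: add 8.
No new states can be added; the closed set is {1, 4, 5, 7, 8, 9, 10, 12}.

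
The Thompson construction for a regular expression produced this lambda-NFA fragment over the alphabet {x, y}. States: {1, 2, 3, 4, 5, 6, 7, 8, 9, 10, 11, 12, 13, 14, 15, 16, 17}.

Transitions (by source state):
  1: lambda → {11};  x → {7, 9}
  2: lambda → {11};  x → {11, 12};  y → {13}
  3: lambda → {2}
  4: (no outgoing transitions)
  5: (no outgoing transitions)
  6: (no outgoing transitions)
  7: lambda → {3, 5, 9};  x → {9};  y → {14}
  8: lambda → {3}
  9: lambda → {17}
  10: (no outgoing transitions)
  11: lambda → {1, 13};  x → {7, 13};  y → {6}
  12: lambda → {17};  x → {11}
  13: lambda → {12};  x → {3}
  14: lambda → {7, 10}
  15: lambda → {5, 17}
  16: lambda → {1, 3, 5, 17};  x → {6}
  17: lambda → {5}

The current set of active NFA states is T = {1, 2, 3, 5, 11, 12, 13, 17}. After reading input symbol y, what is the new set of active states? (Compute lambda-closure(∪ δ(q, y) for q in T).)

2 on y → {13}.
11 on y → {6}.
No y-transition from 1, 3, 5, 12, 13, 17.
Union after reading y: {6, 13}.
Now take the lambda-closure:
From 13 via lambda: add 12.
From 12 via lambda: add 17.
From 17 via lambda: add 5.
No new states can be added; the closed set is {5, 6, 12, 13, 17}.

{5, 6, 12, 13, 17}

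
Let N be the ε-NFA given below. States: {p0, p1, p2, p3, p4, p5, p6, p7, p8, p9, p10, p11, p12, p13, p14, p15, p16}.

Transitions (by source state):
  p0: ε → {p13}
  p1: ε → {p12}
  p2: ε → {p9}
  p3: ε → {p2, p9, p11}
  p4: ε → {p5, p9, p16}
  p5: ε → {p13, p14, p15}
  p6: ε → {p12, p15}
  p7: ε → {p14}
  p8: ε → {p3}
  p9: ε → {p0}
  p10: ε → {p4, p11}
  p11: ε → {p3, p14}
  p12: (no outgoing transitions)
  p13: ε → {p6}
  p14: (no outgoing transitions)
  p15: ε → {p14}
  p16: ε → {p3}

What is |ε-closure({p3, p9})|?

Start with {p3, p9}.
From p3 via ε: add p2, p11.
From p9 via ε: add p0.
From p0 via ε: add p13.
From p11 via ε: add p14.
From p13 via ε: add p6.
From p6 via ε: add p12, p15.
ε-closure = {p0, p2, p3, p6, p9, p11, p12, p13, p14, p15}, which has 10 states.

10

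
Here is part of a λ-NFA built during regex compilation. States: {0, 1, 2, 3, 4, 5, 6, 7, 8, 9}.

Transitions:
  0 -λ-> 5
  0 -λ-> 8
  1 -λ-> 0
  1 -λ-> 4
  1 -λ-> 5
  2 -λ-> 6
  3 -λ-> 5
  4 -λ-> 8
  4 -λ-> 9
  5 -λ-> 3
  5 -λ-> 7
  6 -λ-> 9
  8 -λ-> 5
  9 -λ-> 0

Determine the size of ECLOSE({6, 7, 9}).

Start with {6, 7, 9}.
From 9 via λ: add 0.
From 0 via λ: add 5, 8.
From 5 via λ: add 3.
λ-closure = {0, 3, 5, 6, 7, 8, 9}, which has 7 states.

7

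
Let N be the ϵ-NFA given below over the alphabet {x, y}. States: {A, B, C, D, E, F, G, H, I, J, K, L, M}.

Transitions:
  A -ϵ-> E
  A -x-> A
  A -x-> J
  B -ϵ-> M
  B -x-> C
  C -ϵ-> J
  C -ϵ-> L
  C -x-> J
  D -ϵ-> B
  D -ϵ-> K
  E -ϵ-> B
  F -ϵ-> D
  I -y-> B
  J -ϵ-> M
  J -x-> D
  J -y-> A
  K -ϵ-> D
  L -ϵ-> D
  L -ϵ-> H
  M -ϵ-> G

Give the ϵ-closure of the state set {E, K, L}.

Start with {E, K, L}.
From E via ϵ: add B.
From K via ϵ: add D.
From L via ϵ: add H.
From B via ϵ: add M.
From M via ϵ: add G.
No new states can be added; the closed set is {B, D, E, G, H, K, L, M}.

{B, D, E, G, H, K, L, M}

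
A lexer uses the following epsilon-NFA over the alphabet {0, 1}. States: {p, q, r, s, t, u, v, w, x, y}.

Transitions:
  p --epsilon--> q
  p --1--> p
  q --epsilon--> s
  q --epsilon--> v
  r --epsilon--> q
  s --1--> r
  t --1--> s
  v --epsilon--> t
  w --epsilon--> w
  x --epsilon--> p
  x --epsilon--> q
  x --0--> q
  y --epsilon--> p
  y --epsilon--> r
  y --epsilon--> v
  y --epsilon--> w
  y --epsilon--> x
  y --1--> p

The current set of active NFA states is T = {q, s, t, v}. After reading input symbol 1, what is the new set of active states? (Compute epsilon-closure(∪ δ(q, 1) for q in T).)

{q, r, s, t, v}

s on 1 → {r}.
t on 1 → {s}.
No 1-transition from q, v.
Union after reading 1: {r, s}.
Now take the epsilon-closure:
From r via epsilon: add q.
From q via epsilon: add v.
From v via epsilon: add t.
No new states can be added; the closed set is {q, r, s, t, v}.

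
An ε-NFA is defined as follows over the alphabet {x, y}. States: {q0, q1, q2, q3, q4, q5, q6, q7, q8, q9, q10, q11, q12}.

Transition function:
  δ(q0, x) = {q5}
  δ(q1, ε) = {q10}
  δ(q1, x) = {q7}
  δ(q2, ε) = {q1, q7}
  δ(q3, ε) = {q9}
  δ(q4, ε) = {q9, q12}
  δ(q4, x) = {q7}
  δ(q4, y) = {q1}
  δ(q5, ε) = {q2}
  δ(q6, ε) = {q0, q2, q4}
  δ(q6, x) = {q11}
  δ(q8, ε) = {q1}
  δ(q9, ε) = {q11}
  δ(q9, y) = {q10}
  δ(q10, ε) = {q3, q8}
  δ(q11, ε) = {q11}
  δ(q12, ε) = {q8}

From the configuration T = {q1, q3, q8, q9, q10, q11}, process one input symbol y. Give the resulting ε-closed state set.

{q1, q3, q8, q9, q10, q11}

q9 on y → {q10}.
No y-transition from q1, q3, q8, q10, q11.
Union after reading y: {q10}.
Now take the ε-closure:
From q10 via ε: add q3, q8.
From q3 via ε: add q9.
From q8 via ε: add q1.
From q9 via ε: add q11.
No new states can be added; the closed set is {q1, q3, q8, q9, q10, q11}.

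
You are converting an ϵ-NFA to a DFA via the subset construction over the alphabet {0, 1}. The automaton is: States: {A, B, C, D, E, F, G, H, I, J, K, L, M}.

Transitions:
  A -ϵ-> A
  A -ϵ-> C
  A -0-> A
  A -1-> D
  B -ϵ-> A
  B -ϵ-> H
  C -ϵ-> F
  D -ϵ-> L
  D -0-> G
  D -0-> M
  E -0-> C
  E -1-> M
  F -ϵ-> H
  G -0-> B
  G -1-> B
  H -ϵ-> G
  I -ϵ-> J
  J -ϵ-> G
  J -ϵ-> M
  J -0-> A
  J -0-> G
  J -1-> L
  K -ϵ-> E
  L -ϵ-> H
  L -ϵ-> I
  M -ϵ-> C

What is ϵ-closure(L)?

{C, F, G, H, I, J, L, M}

Start with {L}.
From L via ϵ: add H, I.
From H via ϵ: add G.
From I via ϵ: add J.
From J via ϵ: add M.
From M via ϵ: add C.
From C via ϵ: add F.
No new states can be added; the closed set is {C, F, G, H, I, J, L, M}.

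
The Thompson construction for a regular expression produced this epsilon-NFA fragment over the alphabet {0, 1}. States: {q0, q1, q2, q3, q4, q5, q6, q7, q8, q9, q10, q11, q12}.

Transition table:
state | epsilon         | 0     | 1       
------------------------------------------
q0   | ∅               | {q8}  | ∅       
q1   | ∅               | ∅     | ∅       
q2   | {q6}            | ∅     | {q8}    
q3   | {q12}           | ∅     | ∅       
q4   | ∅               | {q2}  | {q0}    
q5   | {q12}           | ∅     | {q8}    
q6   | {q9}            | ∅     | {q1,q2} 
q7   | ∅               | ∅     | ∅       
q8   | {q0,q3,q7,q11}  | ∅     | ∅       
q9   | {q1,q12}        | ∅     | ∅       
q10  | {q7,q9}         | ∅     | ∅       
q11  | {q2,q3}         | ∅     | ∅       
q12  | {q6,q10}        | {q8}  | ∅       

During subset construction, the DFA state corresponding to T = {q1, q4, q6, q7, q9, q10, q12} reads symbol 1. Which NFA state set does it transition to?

q4 on 1 → {q0}.
q6 on 1 → {q1, q2}.
No 1-transition from q1, q7, q9, q10, q12.
Union after reading 1: {q0, q1, q2}.
Now take the epsilon-closure:
From q2 via epsilon: add q6.
From q6 via epsilon: add q9.
From q9 via epsilon: add q12.
From q12 via epsilon: add q10.
From q10 via epsilon: add q7.
No new states can be added; the closed set is {q0, q1, q2, q6, q7, q9, q10, q12}.

{q0, q1, q2, q6, q7, q9, q10, q12}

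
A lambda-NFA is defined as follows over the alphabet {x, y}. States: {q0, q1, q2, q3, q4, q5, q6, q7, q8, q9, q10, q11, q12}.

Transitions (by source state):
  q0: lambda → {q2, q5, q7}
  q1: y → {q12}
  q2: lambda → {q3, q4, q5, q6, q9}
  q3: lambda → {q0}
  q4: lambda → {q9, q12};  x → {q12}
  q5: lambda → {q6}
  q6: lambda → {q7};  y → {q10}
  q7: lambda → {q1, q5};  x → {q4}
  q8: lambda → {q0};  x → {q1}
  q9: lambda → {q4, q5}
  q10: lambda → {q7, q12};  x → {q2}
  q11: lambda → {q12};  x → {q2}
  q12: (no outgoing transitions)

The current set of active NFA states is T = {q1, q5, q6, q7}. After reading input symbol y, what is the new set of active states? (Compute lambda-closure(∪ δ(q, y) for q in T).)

q1 on y → {q12}.
q6 on y → {q10}.
No y-transition from q5, q7.
Union after reading y: {q10, q12}.
Now take the lambda-closure:
From q10 via lambda: add q7.
From q7 via lambda: add q1, q5.
From q5 via lambda: add q6.
No new states can be added; the closed set is {q1, q5, q6, q7, q10, q12}.

{q1, q5, q6, q7, q10, q12}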